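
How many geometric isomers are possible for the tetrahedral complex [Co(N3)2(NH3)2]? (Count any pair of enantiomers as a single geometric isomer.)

All four vertices of a tetrahedron are equivalent and mutually adjacent, so cis/trans isomerism cannot arise.
Only one geometric arrangement is possible.

1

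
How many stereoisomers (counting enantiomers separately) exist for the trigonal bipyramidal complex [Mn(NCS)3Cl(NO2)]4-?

4

Working through the distinct placements yields 4 geometric isomers: Cl axial, NO2 equatorial; Cl axial, NO2 axial; Cl equatorial, NO2 equatorial; Cl equatorial, NO2 axial.
Each arrangement has an internal mirror plane or centre of symmetry, so none is chiral.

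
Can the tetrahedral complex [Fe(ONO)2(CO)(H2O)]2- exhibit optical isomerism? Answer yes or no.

Only one geometric arrangement is possible.

no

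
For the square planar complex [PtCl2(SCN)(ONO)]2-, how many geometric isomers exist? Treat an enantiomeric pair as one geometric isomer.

The distinct arrangements are (2 in all): Cl cis; Cl trans.

2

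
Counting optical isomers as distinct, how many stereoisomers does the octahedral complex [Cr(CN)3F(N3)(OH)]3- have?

An octahedron has six vertices in three trans pairs; every non-trans pair is cis.
Systematic placement gives 4 geometric isomers: CN mer (3 arrangements); CN fac (chiral).
One of these lacks any improper symmetry element and so occurs as an enantiomeric pair, giving 4 + 1 = 5 stereoisomers in total.

5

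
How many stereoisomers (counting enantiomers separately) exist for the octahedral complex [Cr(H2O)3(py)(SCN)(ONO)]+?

An octahedron has six vertices in three trans pairs; every non-trans pair is cis.
There are 4 geometric isomers: H2O mer (3 arrangements); H2O fac (chiral).
One of these lacks any improper symmetry element and so occurs as an enantiomeric pair, giving 4 + 1 = 5 stereoisomers in total.

5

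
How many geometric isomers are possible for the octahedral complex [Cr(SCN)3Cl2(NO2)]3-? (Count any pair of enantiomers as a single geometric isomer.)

3

In an octahedral complex each vertex has one trans partner and four cis neighbours.
There are 3 geometric isomers: SCN mer, Cl trans; SCN mer, Cl cis; SCN fac, Cl cis.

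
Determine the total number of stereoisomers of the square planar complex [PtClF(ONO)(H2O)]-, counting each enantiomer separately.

3

There are 3 geometric isomers: (Cl/H2O trans, F/ONO trans); (Cl/ONO trans, F/H2O trans); (Cl/F trans, H2O/ONO trans).
Each arrangement has an internal mirror plane or centre of symmetry, so none is chiral.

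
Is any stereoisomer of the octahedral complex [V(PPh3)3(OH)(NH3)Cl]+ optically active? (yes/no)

The six octahedral sites form three mutually perpendicular trans pairs.
The distinct arrangements are (4 in all): PPh3 mer (3 arrangements); PPh3 fac (chiral).
One of these lacks any improper symmetry element and so occurs as an enantiomeric pair, giving 4 + 1 = 5 stereoisomers in total.

yes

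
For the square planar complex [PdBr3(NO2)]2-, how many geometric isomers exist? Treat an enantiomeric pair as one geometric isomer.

In a square planar complex each vertex has one trans partner and two cis neighbours.
Only one geometric arrangement is possible.

1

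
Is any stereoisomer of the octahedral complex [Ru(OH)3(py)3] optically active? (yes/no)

no

Systematic placement gives 2 geometric isomers: OH mer; OH fac.
Each arrangement has an internal mirror plane or centre of symmetry, so none is chiral.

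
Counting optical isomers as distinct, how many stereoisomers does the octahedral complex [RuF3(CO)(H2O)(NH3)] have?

5

An octahedron has six vertices in three trans pairs; every non-trans pair is cis.
There are 4 geometric isomers: F mer (3 arrangements); F fac (chiral).
One of these lacks any improper symmetry element and so occurs as an enantiomeric pair, giving 4 + 1 = 5 stereoisomers in total.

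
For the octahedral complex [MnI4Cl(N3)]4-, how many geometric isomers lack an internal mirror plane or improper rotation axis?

The six octahedral sites form three mutually perpendicular trans pairs.
Systematic placement gives 2 geometric isomers: Cl and N3 mutually cis; Cl and N3 mutually trans.
Each arrangement has an internal mirror plane or centre of symmetry, so none is chiral.

0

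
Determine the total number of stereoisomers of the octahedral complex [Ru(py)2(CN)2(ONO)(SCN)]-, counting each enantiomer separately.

In an octahedral complex each vertex has one trans partner and four cis neighbours.
There are 6 geometric isomers: py trans, CN trans; py cis, CN trans; py trans, CN cis; py cis, CN cis (3 arrangements, 2 chiral).
Of these, 2 lack any improper symmetry element and so occur as enantiomeric pairs, giving 6 + 2 = 8 stereoisomers in total.

8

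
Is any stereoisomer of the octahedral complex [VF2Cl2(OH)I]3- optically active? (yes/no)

In an octahedral complex each vertex has one trans partner and four cis neighbours.
Systematic placement gives 6 geometric isomers: F trans, Cl trans; F cis, Cl trans; F cis, Cl cis (3 arrangements, 2 chiral); F trans, Cl cis.
Of these, 2 lack any improper symmetry element and so occur as enantiomeric pairs, giving 6 + 2 = 8 stereoisomers in total.

yes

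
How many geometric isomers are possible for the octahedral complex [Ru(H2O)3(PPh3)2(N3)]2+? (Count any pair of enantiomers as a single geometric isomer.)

3

An octahedron has six vertices in three trans pairs; every non-trans pair is cis.
Working through the distinct placements yields 3 geometric isomers: H2O mer, PPh3 trans; H2O mer, PPh3 cis; H2O fac, PPh3 cis.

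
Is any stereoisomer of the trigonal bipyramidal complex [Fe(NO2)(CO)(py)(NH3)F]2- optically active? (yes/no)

yes

In a trigonal bipyramid the two axial positions differ from the three equatorial ones.
Exhaustive case analysis gives 10 geometric isomers.
Of these, 10 lack any improper symmetry element and so occur as enantiomeric pairs, giving 10 + 10 = 20 stereoisomers in total.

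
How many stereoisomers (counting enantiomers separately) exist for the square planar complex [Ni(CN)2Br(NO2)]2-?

The distinct arrangements are (2 in all): CN cis; CN trans.
Each arrangement has an internal mirror plane or centre of symmetry, so none is chiral.

2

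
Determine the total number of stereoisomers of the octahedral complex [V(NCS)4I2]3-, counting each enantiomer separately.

In an octahedral complex each vertex has one trans partner and four cis neighbours.
Systematic placement gives 2 geometric isomers: I trans; I cis.
Each arrangement has an internal mirror plane or centre of symmetry, so none is chiral.

2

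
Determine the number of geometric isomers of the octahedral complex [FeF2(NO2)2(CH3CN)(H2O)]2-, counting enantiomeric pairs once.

The six octahedral sites form three mutually perpendicular trans pairs.
The distinct arrangements are (6 in all): F cis, NO2 trans; F cis, NO2 cis (3 arrangements, 2 chiral); F trans, NO2 trans; F trans, NO2 cis.

6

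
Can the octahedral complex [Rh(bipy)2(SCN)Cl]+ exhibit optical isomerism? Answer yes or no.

The six octahedral sites form three mutually perpendicular trans pairs.
Each bipy is bidentate and must span two cis positions.
There are 2 geometric isomers: SCN and Cl mutually trans; SCN and Cl mutually cis (chiral).
One of these lacks any improper symmetry element and so occurs as an enantiomeric pair, giving 2 + 1 = 3 stereoisomers in total.

yes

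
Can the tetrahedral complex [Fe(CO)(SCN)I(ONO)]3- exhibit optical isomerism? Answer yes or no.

yes

All four vertices of a tetrahedron are equivalent and mutually adjacent, so cis/trans isomerism cannot arise.
Only one geometric arrangement is possible; it has no improper symmetry element, so it exists as a pair of enantiomers (2 stereoisomers).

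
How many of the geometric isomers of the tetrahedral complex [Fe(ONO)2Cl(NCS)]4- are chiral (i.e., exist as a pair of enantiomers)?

Only one geometric arrangement is possible.

0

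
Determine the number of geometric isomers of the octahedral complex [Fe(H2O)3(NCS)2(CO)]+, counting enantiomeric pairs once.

3

The six octahedral sites form three mutually perpendicular trans pairs.
Working through the distinct placements yields 3 geometric isomers: H2O mer, NCS trans; H2O fac, NCS cis; H2O mer, NCS cis.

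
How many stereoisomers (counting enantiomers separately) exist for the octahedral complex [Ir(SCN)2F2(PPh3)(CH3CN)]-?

The six octahedral sites form three mutually perpendicular trans pairs.
There are 6 geometric isomers: SCN trans, F cis; SCN cis, F cis (3 arrangements, 2 chiral); SCN trans, F trans; SCN cis, F trans.
Of these, 2 lack any improper symmetry element and so occur as enantiomeric pairs, giving 6 + 2 = 8 stereoisomers in total.

8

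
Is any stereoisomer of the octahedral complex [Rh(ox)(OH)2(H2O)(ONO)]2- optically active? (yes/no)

yes

The six octahedral sites form three mutually perpendicular trans pairs.
Each ox is bidentate and must span two cis positions.
Working through the distinct placements yields 4 geometric isomers: OH cis (3 arrangements, 2 chiral); OH trans.
Of these, 2 lack any improper symmetry element and so occur as enantiomeric pairs, giving 4 + 2 = 6 stereoisomers in total.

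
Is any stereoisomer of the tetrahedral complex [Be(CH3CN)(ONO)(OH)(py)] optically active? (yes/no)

yes

Only one geometric arrangement is possible; it has no improper symmetry element, so it exists as a pair of enantiomers (2 stereoisomers).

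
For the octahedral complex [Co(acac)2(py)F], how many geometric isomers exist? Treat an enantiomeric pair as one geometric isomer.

2

In an octahedral complex each vertex has one trans partner and four cis neighbours.
Each acac is bidentate and must span two cis positions.
Systematic placement gives 2 geometric isomers: py and F mutually cis (chiral); py and F mutually trans.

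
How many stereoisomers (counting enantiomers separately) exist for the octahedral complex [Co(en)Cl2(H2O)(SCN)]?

6

The six octahedral sites form three mutually perpendicular trans pairs.
Each en is bidentate and must span two cis positions.
Working through the distinct placements yields 4 geometric isomers: Cl trans; Cl cis (3 arrangements, 2 chiral).
Of these, 2 lack any improper symmetry element and so occur as enantiomeric pairs, giving 4 + 2 = 6 stereoisomers in total.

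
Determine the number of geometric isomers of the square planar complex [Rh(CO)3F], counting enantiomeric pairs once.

Only one geometric arrangement is possible.

1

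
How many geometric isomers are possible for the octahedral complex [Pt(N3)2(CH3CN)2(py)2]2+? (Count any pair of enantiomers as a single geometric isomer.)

5

The six octahedral sites form three mutually perpendicular trans pairs.
Systematic placement gives 5 geometric isomers: N3 trans, CH3CN trans, py trans; N3 cis, CH3CN trans, py cis; N3 cis, CH3CN cis, py trans; N3 cis, CH3CN cis, py cis (chiral); N3 trans, CH3CN cis, py cis.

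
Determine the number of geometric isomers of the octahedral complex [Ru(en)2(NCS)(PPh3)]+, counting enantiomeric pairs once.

The six octahedral sites form three mutually perpendicular trans pairs.
Each en is bidentate and must span two cis positions.
Working through the distinct placements yields 2 geometric isomers: NCS and PPh3 mutually trans; NCS and PPh3 mutually cis (chiral).

2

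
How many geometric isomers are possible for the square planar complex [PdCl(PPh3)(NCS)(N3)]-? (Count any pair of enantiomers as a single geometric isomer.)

A square has two trans pairs of vertices; adjacent vertices are cis.
Working through the distinct placements yields 3 geometric isomers: (Cl/NCS trans, N3/PPh3 trans); (Cl/PPh3 trans, N3/NCS trans); (Cl/N3 trans, NCS/PPh3 trans).

3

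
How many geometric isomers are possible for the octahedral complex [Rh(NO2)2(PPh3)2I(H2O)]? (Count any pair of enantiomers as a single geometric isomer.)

The six octahedral sites form three mutually perpendicular trans pairs.
Systematic placement gives 6 geometric isomers: NO2 trans, PPh3 trans; NO2 cis, PPh3 cis (3 arrangements, 2 chiral); NO2 cis, PPh3 trans; NO2 trans, PPh3 cis.

6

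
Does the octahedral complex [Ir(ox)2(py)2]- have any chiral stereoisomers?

Each ox is bidentate and must span two cis positions.
Systematic placement gives 2 geometric isomers: py trans; py cis (chiral).
One of these lacks any improper symmetry element and so occurs as an enantiomeric pair, giving 2 + 1 = 3 stereoisomers in total.

yes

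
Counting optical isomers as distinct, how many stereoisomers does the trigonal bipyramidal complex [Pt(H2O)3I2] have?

There are 3 geometric isomers: I both equatorial; I one axial, one equatorial; I both axial.
Each arrangement has an internal mirror plane or centre of symmetry, so none is chiral.

3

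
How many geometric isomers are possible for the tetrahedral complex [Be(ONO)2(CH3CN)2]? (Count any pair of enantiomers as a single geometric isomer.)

In a tetrahedral complex all four positions are equivalent and every pair of ligands is adjacent — there is no cis/trans distinction.
Only one geometric arrangement is possible.

1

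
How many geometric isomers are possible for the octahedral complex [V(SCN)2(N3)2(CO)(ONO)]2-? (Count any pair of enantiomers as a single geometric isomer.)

6

In an octahedral complex each vertex has one trans partner and four cis neighbours.
Systematic placement gives 6 geometric isomers: SCN trans, N3 cis; SCN cis, N3 cis (3 arrangements, 2 chiral); SCN trans, N3 trans; SCN cis, N3 trans.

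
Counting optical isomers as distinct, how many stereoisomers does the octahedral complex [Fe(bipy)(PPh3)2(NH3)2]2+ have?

4

Each bipy is bidentate and must span two cis positions.
The distinct arrangements are (3 in all): PPh3 cis, NH3 trans; PPh3 cis, NH3 cis (chiral); PPh3 trans, NH3 cis.
One of these lacks any improper symmetry element and so occurs as an enantiomeric pair, giving 3 + 1 = 4 stereoisomers in total.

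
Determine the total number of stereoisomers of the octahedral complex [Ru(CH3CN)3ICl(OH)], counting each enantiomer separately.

The six octahedral sites form three mutually perpendicular trans pairs.
Working through the distinct placements yields 4 geometric isomers: CH3CN mer (3 arrangements); CH3CN fac (chiral).
One of these lacks any improper symmetry element and so occurs as an enantiomeric pair, giving 4 + 1 = 5 stereoisomers in total.

5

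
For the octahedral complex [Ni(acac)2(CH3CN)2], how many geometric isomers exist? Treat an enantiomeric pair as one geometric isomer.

2

The six octahedral sites form three mutually perpendicular trans pairs.
Each acac is bidentate and must span two cis positions.
The distinct arrangements are (2 in all): CH3CN trans; CH3CN cis (chiral).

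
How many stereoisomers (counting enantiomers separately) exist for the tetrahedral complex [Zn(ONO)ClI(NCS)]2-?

2

All four vertices of a tetrahedron are equivalent and mutually adjacent, so cis/trans isomerism cannot arise.
Only one geometric arrangement is possible; it has no improper symmetry element, so it exists as a pair of enantiomers (2 stereoisomers).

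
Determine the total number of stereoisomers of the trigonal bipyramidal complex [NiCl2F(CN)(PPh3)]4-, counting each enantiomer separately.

10

A trigonal bipyramid has two axial and three equatorial sites, which are chemically inequivalent.
Exhaustive case analysis gives 7 geometric isomers.
Of these, 3 lack any improper symmetry element and so occur as enantiomeric pairs, giving 7 + 3 = 10 stereoisomers in total.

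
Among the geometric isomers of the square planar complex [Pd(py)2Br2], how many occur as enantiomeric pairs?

0

A square has two trans pairs of vertices; adjacent vertices are cis.
Working through the distinct placements yields 2 geometric isomers: py cis; py trans.
Each arrangement has an internal mirror plane or centre of symmetry, so none is chiral.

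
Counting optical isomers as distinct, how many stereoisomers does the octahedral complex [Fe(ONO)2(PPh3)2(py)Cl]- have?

8

Working through the distinct placements yields 6 geometric isomers: ONO cis, PPh3 cis (3 arrangements, 2 chiral); ONO cis, PPh3 trans; ONO trans, PPh3 cis; ONO trans, PPh3 trans.
Of these, 2 lack any improper symmetry element and so occur as enantiomeric pairs, giving 6 + 2 = 8 stereoisomers in total.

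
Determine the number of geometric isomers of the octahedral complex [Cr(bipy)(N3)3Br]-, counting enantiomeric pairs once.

2

An octahedron has six vertices in three trans pairs; every non-trans pair is cis.
Each bipy is bidentate and must span two cis positions.
Systematic placement gives 2 geometric isomers: N3 fac; N3 mer.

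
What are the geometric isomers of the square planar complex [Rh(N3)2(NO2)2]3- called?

A square has two trans pairs of vertices; adjacent vertices are cis.
There are 2 geometric isomers: N3 cis; N3 trans.

cis and trans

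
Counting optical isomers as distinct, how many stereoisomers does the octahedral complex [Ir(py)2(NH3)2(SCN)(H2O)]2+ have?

8

An octahedron has six vertices in three trans pairs; every non-trans pair is cis.
The distinct arrangements are (6 in all): py trans, NH3 cis; py cis, NH3 cis (3 arrangements, 2 chiral); py trans, NH3 trans; py cis, NH3 trans.
Of these, 2 lack any improper symmetry element and so occur as enantiomeric pairs, giving 6 + 2 = 8 stereoisomers in total.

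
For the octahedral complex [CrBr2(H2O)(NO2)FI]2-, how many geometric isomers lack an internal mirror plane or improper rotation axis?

An octahedron has six vertices in three trans pairs; every non-trans pair is cis.
Systematic enumeration (placing each ligand type in turn and discarding arrangements equivalent by rotation or reflection) gives 9 geometric isomers.
Of these, 6 lack any improper symmetry element and so occur as enantiomeric pairs, giving 9 + 6 = 15 stereoisomers in total.

6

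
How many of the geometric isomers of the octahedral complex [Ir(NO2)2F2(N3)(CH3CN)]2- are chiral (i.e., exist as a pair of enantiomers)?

Working through the distinct placements yields 6 geometric isomers: NO2 trans, F cis; NO2 cis, F cis (3 arrangements, 2 chiral); NO2 trans, F trans; NO2 cis, F trans.
Of these, 2 lack any improper symmetry element and so occur as enantiomeric pairs, giving 6 + 2 = 8 stereoisomers in total.

2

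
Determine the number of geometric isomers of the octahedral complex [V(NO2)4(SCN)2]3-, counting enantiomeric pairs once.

2

An octahedron has six vertices in three trans pairs; every non-trans pair is cis.
There are 2 geometric isomers: SCN trans; SCN cis.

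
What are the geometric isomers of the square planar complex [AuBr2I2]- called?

cis and trans

A square has two trans pairs of vertices; adjacent vertices are cis.
There are 2 geometric isomers: Br cis; Br trans.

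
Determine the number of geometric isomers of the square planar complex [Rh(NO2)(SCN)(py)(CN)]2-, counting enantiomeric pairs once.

In a square planar complex each vertex has one trans partner and two cis neighbours.
Systematic placement gives 3 geometric isomers: (CN/SCN trans, NO2/py trans); (CN/py trans, NO2/SCN trans); (CN/NO2 trans, SCN/py trans).

3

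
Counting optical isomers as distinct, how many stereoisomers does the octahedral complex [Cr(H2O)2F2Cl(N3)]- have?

8

The six octahedral sites form three mutually perpendicular trans pairs.
Working through the distinct placements yields 6 geometric isomers: H2O cis, F cis (3 arrangements, 2 chiral); H2O trans, F cis; H2O cis, F trans; H2O trans, F trans.
Of these, 2 lack any improper symmetry element and so occur as enantiomeric pairs, giving 6 + 2 = 8 stereoisomers in total.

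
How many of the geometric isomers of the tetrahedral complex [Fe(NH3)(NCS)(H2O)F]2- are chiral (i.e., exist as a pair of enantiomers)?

1

All four vertices of a tetrahedron are equivalent and mutually adjacent, so cis/trans isomerism cannot arise.
Only one geometric arrangement is possible; it has no improper symmetry element, so it exists as a pair of enantiomers (2 stereoisomers).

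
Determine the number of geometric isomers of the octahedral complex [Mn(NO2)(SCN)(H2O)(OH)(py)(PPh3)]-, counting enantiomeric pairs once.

The six octahedral sites form three mutually perpendicular trans pairs.
Systematic enumeration (placing each ligand type in turn and discarding arrangements equivalent by rotation or reflection) gives 15 geometric isomers.

15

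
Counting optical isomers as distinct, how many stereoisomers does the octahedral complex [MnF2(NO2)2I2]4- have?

6

In an octahedral complex each vertex has one trans partner and four cis neighbours.
Systematic placement gives 5 geometric isomers: F trans, NO2 trans, I trans; F trans, NO2 cis, I cis; F cis, NO2 trans, I cis; F cis, NO2 cis, I cis (chiral); F cis, NO2 cis, I trans.
One of these lacks any improper symmetry element and so occurs as an enantiomeric pair, giving 5 + 1 = 6 stereoisomers in total.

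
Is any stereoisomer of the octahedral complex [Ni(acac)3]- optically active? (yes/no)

Each acac is bidentate and must span two cis positions.
Only one geometric arrangement is possible; it has no improper symmetry element, so it exists as a pair of enantiomers (2 stereoisomers).

yes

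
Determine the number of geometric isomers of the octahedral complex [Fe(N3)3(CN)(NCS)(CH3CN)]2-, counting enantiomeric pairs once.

4

In an octahedral complex each vertex has one trans partner and four cis neighbours.
There are 4 geometric isomers: N3 mer (3 arrangements); N3 fac (chiral).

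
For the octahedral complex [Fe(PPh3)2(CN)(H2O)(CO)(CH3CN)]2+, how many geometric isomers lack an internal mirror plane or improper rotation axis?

The six octahedral sites form three mutually perpendicular trans pairs.
Exhaustive case analysis gives 9 geometric isomers.
Of these, 6 lack any improper symmetry element and so occur as enantiomeric pairs, giving 9 + 6 = 15 stereoisomers in total.

6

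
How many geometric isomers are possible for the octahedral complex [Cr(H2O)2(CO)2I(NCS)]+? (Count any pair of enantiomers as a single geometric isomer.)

In an octahedral complex each vertex has one trans partner and four cis neighbours.
There are 6 geometric isomers: H2O trans, CO trans; H2O cis, CO trans; H2O cis, CO cis (3 arrangements, 2 chiral); H2O trans, CO cis.

6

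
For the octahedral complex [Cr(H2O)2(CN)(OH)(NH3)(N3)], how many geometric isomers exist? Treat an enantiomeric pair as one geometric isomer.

9

Placing the ligands in turn and identifying arrangements related by rotation or reflection leaves 9 distinct geometric isomers.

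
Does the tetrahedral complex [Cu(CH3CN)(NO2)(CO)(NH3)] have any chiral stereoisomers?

yes

All four vertices of a tetrahedron are equivalent and mutually adjacent, so cis/trans isomerism cannot arise.
Only one geometric arrangement is possible; it has no improper symmetry element, so it exists as a pair of enantiomers (2 stereoisomers).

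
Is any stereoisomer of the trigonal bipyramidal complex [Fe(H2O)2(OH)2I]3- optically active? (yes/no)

yes

A trigonal bipyramid has two axial and three equatorial sites, which are chemically inequivalent.
Systematic enumeration (placing each ligand type in turn and discarding arrangements equivalent by rotation or reflection) gives 5 geometric isomers.
One of these lacks any improper symmetry element and so occurs as an enantiomeric pair, giving 5 + 1 = 6 stereoisomers in total.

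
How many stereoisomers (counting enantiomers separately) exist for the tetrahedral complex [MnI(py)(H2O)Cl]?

In a tetrahedral complex all four positions are equivalent and every pair of ligands is adjacent — there is no cis/trans distinction.
Only one geometric arrangement is possible; it has no improper symmetry element, so it exists as a pair of enantiomers (2 stereoisomers).

2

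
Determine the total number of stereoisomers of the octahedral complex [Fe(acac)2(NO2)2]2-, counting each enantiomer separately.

3

An octahedron has six vertices in three trans pairs; every non-trans pair is cis.
Each acac is bidentate and must span two cis positions.
Systematic placement gives 2 geometric isomers: NO2 trans; NO2 cis (chiral).
One of these lacks any improper symmetry element and so occurs as an enantiomeric pair, giving 2 + 1 = 3 stereoisomers in total.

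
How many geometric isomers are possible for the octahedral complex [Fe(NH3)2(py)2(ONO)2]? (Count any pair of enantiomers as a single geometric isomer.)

The six octahedral sites form three mutually perpendicular trans pairs.
Working through the distinct placements yields 5 geometric isomers: NH3 trans, py trans, ONO trans; NH3 trans, py cis, ONO cis; NH3 cis, py trans, ONO cis; NH3 cis, py cis, ONO cis (chiral); NH3 cis, py cis, ONO trans.

5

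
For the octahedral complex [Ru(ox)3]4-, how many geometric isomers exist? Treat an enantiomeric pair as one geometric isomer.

1

The six octahedral sites form three mutually perpendicular trans pairs.
Each ox is bidentate and must span two cis positions.
Only one geometric arrangement is possible; it has no improper symmetry element, so it exists as a pair of enantiomers (2 stereoisomers).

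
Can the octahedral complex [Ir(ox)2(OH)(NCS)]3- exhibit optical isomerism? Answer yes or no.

Each ox is bidentate and must span two cis positions.
The distinct arrangements are (2 in all): OH and NCS mutually trans; OH and NCS mutually cis (chiral).
One of these lacks any improper symmetry element and so occurs as an enantiomeric pair, giving 2 + 1 = 3 stereoisomers in total.

yes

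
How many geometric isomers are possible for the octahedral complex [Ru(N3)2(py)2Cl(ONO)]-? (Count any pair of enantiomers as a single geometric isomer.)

6

An octahedron has six vertices in three trans pairs; every non-trans pair is cis.
Working through the distinct placements yields 6 geometric isomers: N3 cis, py trans; N3 cis, py cis (3 arrangements, 2 chiral); N3 trans, py trans; N3 trans, py cis.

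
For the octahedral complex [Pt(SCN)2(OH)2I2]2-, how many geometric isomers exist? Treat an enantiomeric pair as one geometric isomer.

5

In an octahedral complex each vertex has one trans partner and four cis neighbours.
There are 5 geometric isomers: SCN trans, OH trans, I trans; SCN cis, OH cis, I trans; SCN trans, OH cis, I cis; SCN cis, OH cis, I cis (chiral); SCN cis, OH trans, I cis.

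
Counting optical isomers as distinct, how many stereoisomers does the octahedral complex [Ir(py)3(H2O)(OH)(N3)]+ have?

5

Working through the distinct placements yields 4 geometric isomers: py mer (3 arrangements); py fac (chiral).
One of these lacks any improper symmetry element and so occurs as an enantiomeric pair, giving 4 + 1 = 5 stereoisomers in total.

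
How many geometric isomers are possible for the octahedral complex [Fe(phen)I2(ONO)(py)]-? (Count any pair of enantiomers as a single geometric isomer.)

The six octahedral sites form three mutually perpendicular trans pairs.
Each phen is bidentate and must span two cis positions.
The distinct arrangements are (4 in all): I trans; I cis (3 arrangements, 2 chiral).

4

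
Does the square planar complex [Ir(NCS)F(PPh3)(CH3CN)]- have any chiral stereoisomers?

A square has two trans pairs of vertices; adjacent vertices are cis.
Working through the distinct placements yields 3 geometric isomers: (CH3CN/NCS trans, F/PPh3 trans); (CH3CN/PPh3 trans, F/NCS trans); (CH3CN/F trans, NCS/PPh3 trans).
Each arrangement has an internal mirror plane or centre of symmetry, so none is chiral.

no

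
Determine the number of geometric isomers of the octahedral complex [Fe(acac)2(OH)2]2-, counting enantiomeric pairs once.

Each acac is bidentate and must span two cis positions.
The distinct arrangements are (2 in all): OH trans; OH cis (chiral).

2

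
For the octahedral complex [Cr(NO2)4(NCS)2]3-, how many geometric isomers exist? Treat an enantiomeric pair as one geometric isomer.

An octahedron has six vertices in three trans pairs; every non-trans pair is cis.
Working through the distinct placements yields 2 geometric isomers: NCS trans; NCS cis.

2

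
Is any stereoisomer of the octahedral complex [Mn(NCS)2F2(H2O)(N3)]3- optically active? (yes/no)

yes

The distinct arrangements are (6 in all): NCS trans, F trans; NCS cis, F trans; NCS trans, F cis; NCS cis, F cis (3 arrangements, 2 chiral).
Of these, 2 lack any improper symmetry element and so occur as enantiomeric pairs, giving 6 + 2 = 8 stereoisomers in total.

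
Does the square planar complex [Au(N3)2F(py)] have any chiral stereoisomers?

no

In a square planar complex each vertex has one trans partner and two cis neighbours.
The distinct arrangements are (2 in all): N3 cis; N3 trans.
Each arrangement has an internal mirror plane or centre of symmetry, so none is chiral.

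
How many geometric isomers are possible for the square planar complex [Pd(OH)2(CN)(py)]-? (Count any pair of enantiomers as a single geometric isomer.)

2

A square has two trans pairs of vertices; adjacent vertices are cis.
Working through the distinct placements yields 2 geometric isomers: OH cis; OH trans.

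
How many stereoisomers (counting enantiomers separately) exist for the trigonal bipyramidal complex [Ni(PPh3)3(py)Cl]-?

A trigonal bipyramid has two axial and three equatorial sites, which are chemically inequivalent.
Systematic placement gives 4 geometric isomers: py equatorial, Cl axial; py axial, Cl axial; py equatorial, Cl equatorial; py axial, Cl equatorial.
Each arrangement has an internal mirror plane or centre of symmetry, so none is chiral.

4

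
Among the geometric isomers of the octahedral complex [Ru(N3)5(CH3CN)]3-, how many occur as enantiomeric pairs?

0

In an octahedral complex each vertex has one trans partner and four cis neighbours.
Only one geometric arrangement is possible.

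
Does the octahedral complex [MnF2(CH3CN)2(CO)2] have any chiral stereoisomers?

There are 5 geometric isomers: F trans, CH3CN trans, CO trans; F cis, CH3CN trans, CO cis; F trans, CH3CN cis, CO cis; F cis, CH3CN cis, CO cis (chiral); F cis, CH3CN cis, CO trans.
One of these lacks any improper symmetry element and so occurs as an enantiomeric pair, giving 5 + 1 = 6 stereoisomers in total.

yes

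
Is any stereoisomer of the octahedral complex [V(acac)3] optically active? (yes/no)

yes

The six octahedral sites form three mutually perpendicular trans pairs.
Each acac is bidentate and must span two cis positions.
Only one geometric arrangement is possible; it has no improper symmetry element, so it exists as a pair of enantiomers (2 stereoisomers).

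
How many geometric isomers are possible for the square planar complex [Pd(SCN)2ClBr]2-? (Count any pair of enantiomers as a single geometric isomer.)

2

Working through the distinct placements yields 2 geometric isomers: SCN cis; SCN trans.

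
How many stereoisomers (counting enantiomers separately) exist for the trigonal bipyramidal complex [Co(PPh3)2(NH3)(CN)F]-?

Placing the ligands in turn and identifying arrangements related by rotation or reflection leaves 7 distinct geometric isomers.
Of these, 3 lack any improper symmetry element and so occur as enantiomeric pairs, giving 7 + 3 = 10 stereoisomers in total.

10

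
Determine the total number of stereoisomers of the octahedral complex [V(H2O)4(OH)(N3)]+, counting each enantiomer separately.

2

The distinct arrangements are (2 in all): OH and N3 mutually trans; OH and N3 mutually cis.
Each arrangement has an internal mirror plane or centre of symmetry, so none is chiral.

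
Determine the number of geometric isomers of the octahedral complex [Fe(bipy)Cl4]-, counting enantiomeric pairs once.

1

An octahedron has six vertices in three trans pairs; every non-trans pair is cis.
Each bipy is bidentate and must span two cis positions.
Only one geometric arrangement is possible.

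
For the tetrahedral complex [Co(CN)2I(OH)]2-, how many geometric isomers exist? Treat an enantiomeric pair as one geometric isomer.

1

All four vertices of a tetrahedron are equivalent and mutually adjacent, so cis/trans isomerism cannot arise.
Only one geometric arrangement is possible.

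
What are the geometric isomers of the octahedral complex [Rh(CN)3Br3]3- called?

fac and mer

The six octahedral sites form three mutually perpendicular trans pairs.
The distinct arrangements are (2 in all): CN mer; CN fac.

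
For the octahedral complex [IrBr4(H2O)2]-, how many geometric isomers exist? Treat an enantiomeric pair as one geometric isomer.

The six octahedral sites form three mutually perpendicular trans pairs.
Systematic placement gives 2 geometric isomers: H2O trans; H2O cis.

2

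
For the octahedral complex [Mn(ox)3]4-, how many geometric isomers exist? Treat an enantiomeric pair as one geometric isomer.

1

The six octahedral sites form three mutually perpendicular trans pairs.
Each ox is bidentate and must span two cis positions.
Only one geometric arrangement is possible; it has no improper symmetry element, so it exists as a pair of enantiomers (2 stereoisomers).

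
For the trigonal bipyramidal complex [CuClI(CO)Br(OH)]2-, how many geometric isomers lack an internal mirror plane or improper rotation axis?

10

Exhaustive case analysis gives 10 geometric isomers.
Of these, 10 lack any improper symmetry element and so occur as enantiomeric pairs, giving 10 + 10 = 20 stereoisomers in total.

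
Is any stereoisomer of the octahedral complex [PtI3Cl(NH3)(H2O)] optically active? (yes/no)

yes

Working through the distinct placements yields 4 geometric isomers: I mer (3 arrangements); I fac (chiral).
One of these lacks any improper symmetry element and so occurs as an enantiomeric pair, giving 4 + 1 = 5 stereoisomers in total.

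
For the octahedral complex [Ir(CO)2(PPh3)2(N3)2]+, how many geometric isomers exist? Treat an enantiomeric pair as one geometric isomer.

5

Working through the distinct placements yields 5 geometric isomers: CO trans, PPh3 trans, N3 trans; CO trans, PPh3 cis, N3 cis; CO cis, PPh3 trans, N3 cis; CO cis, PPh3 cis, N3 cis (chiral); CO cis, PPh3 cis, N3 trans.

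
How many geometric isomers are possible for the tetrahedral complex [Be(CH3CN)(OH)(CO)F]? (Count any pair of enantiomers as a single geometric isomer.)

1

Only one geometric arrangement is possible; it has no improper symmetry element, so it exists as a pair of enantiomers (2 stereoisomers).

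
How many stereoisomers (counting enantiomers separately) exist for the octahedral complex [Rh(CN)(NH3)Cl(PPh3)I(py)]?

30

An octahedron has six vertices in three trans pairs; every non-trans pair is cis.
Systematic enumeration (placing each ligand type in turn and discarding arrangements equivalent by rotation or reflection) gives 15 geometric isomers.
Of these, 15 lack any improper symmetry element and so occur as enantiomeric pairs, giving 15 + 15 = 30 stereoisomers in total.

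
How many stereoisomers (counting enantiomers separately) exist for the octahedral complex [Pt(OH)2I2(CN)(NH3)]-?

8

The six octahedral sites form three mutually perpendicular trans pairs.
The distinct arrangements are (6 in all): OH trans, I cis; OH cis, I cis (3 arrangements, 2 chiral); OH trans, I trans; OH cis, I trans.
Of these, 2 lack any improper symmetry element and so occur as enantiomeric pairs, giving 6 + 2 = 8 stereoisomers in total.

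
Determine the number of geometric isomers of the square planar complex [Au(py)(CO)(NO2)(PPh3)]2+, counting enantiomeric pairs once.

A square has two trans pairs of vertices; adjacent vertices are cis.
There are 3 geometric isomers: (CO/PPh3 trans, NO2/py trans); (CO/py trans, NO2/PPh3 trans); (CO/NO2 trans, PPh3/py trans).

3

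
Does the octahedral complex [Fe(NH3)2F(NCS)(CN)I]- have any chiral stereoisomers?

Exhaustive case analysis gives 9 geometric isomers.
Of these, 6 lack any improper symmetry element and so occur as enantiomeric pairs, giving 9 + 6 = 15 stereoisomers in total.

yes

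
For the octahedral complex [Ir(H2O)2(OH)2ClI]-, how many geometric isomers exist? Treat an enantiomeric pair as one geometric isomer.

6

Working through the distinct placements yields 6 geometric isomers: H2O cis, OH trans; H2O cis, OH cis (3 arrangements, 2 chiral); H2O trans, OH trans; H2O trans, OH cis.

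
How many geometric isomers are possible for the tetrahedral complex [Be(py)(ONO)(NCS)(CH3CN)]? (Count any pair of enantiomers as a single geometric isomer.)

All four vertices of a tetrahedron are equivalent and mutually adjacent, so cis/trans isomerism cannot arise.
Only one geometric arrangement is possible; it has no improper symmetry element, so it exists as a pair of enantiomers (2 stereoisomers).

1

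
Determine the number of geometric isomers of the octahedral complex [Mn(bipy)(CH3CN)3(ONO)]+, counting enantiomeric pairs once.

2

In an octahedral complex each vertex has one trans partner and four cis neighbours.
Each bipy is bidentate and must span two cis positions.
Working through the distinct placements yields 2 geometric isomers: CH3CN mer; CH3CN fac.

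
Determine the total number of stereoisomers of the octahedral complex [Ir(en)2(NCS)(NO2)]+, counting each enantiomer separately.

In an octahedral complex each vertex has one trans partner and four cis neighbours.
Each en is bidentate and must span two cis positions.
The distinct arrangements are (2 in all): NCS and NO2 mutually trans; NCS and NO2 mutually cis (chiral).
One of these lacks any improper symmetry element and so occurs as an enantiomeric pair, giving 2 + 1 = 3 stereoisomers in total.

3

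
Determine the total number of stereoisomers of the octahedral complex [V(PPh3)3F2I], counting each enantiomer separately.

In an octahedral complex each vertex has one trans partner and four cis neighbours.
Working through the distinct placements yields 3 geometric isomers: PPh3 mer, F trans; PPh3 mer, F cis; PPh3 fac, F cis.
Each arrangement has an internal mirror plane or centre of symmetry, so none is chiral.

3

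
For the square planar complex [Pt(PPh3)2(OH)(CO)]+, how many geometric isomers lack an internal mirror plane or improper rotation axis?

0

A square has two trans pairs of vertices; adjacent vertices are cis.
Working through the distinct placements yields 2 geometric isomers: PPh3 cis; PPh3 trans.
Each arrangement has an internal mirror plane or centre of symmetry, so none is chiral.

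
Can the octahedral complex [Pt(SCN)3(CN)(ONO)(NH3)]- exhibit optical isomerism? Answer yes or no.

Working through the distinct placements yields 4 geometric isomers: SCN mer (3 arrangements); SCN fac (chiral).
One of these lacks any improper symmetry element and so occurs as an enantiomeric pair, giving 4 + 1 = 5 stereoisomers in total.

yes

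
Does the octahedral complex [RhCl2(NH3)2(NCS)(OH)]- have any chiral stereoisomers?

yes

The six octahedral sites form three mutually perpendicular trans pairs.
Systematic placement gives 6 geometric isomers: Cl trans, NH3 cis; Cl trans, NH3 trans; Cl cis, NH3 cis (3 arrangements, 2 chiral); Cl cis, NH3 trans.
Of these, 2 lack any improper symmetry element and so occur as enantiomeric pairs, giving 6 + 2 = 8 stereoisomers in total.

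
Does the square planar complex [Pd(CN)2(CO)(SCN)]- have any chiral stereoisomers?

no

Working through the distinct placements yields 2 geometric isomers: CN cis; CN trans.
Each arrangement has an internal mirror plane or centre of symmetry, so none is chiral.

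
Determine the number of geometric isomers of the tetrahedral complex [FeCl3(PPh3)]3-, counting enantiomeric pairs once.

1

All four vertices of a tetrahedron are equivalent and mutually adjacent, so cis/trans isomerism cannot arise.
Only one geometric arrangement is possible.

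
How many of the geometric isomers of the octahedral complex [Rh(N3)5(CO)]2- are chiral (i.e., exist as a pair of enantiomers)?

0

The six octahedral sites form three mutually perpendicular trans pairs.
Only one geometric arrangement is possible.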